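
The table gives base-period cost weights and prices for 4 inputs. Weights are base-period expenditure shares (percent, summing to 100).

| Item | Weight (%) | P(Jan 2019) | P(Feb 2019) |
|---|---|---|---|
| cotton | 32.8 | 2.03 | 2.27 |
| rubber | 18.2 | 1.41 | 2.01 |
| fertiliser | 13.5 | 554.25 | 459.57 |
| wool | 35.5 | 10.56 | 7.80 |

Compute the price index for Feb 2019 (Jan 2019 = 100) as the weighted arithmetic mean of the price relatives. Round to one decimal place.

100.0

cotton: 32.8 × (2.27/2.03) = 32.8 × 1.118227 = 36.6778
rubber: 18.2 × (2.01/1.41) = 18.2 × 1.425532 = 25.9447
fertiliser: 13.5 × (459.57/554.25) = 13.5 × 0.829175 = 11.1939
wool: 35.5 × (7.80/10.56) = 35.5 × 0.738636 = 26.2216
Index = Σ wᵢ·(p₁ᵢ/p₀ᵢ) = 36.6778 + 25.9447 + 11.1939 + 26.2216 = 100.0380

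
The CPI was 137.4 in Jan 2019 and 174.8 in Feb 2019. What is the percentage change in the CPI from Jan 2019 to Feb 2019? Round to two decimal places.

27.22%

Change = (174.8 − 137.4) / 137.4 × 100
       = 37.4 / 137.4 × 100 = 27.2198%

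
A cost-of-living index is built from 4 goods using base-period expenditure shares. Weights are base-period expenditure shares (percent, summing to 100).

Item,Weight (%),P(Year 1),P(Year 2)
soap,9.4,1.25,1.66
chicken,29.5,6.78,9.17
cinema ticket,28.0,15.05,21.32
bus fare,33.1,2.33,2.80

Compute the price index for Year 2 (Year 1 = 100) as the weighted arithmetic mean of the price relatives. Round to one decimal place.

131.8

soap: 9.4 × (1.66/1.25) = 9.4 × 1.328000 = 12.4832
chicken: 29.5 × (9.17/6.78) = 29.5 × 1.352507 = 39.8990
cinema ticket: 28.0 × (21.32/15.05) = 28.0 × 1.416611 = 39.6651
bus fare: 33.1 × (2.80/2.33) = 33.1 × 1.201717 = 39.7768
Index = Σ wᵢ·(p₁ᵢ/p₀ᵢ) = 12.4832 + 39.8990 + 39.6651 + 39.7768 = 131.8241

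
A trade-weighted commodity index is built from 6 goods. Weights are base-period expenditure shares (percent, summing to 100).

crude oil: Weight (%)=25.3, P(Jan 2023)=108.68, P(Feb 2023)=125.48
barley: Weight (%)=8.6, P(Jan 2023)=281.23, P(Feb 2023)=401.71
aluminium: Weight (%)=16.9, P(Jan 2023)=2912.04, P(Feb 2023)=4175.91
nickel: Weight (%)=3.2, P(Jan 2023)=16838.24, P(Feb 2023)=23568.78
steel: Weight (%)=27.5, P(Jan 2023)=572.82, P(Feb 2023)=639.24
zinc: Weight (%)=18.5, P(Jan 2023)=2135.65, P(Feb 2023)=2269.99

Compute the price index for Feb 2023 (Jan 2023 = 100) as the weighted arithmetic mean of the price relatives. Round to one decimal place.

crude oil: 25.3 × (125.48/108.68) = 25.3 × 1.154582 = 29.2109
barley: 8.6 × (401.71/281.23) = 8.6 × 1.428404 = 12.2843
aluminium: 16.9 × (4175.91/2912.04) = 16.9 × 1.434015 = 24.2349
nickel: 3.2 × (23568.78/16838.24) = 3.2 × 1.399718 = 4.4791
steel: 27.5 × (639.24/572.82) = 27.5 × 1.115953 = 30.6887
zinc: 18.5 × (2269.99/2135.65) = 18.5 × 1.062904 = 19.6637
Index = Σ wᵢ·(p₁ᵢ/p₀ᵢ) = 29.2109 + 12.2843 + 24.2349 + 4.4791 + 30.6887 + 19.6637 = 120.5616

120.6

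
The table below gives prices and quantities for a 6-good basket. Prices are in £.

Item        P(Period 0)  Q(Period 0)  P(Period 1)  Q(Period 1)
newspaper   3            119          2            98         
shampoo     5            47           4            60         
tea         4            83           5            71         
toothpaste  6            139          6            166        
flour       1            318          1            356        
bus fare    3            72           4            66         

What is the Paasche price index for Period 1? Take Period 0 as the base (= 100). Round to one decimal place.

99.1

Paasche price index uses current-period quantities as weights.
ΣP(Period 1)·Q(Period 1) = 2×98 + 4×60 + 5×71 + 6×166 + 1×356 + 4×66 = 196 + 240 + 355 + 996 + 356 + 264 = 2407
ΣP(Period 0)·Q(Period 1) = 3×98 + 5×60 + 4×71 + 6×166 + 1×356 + 3×66 = 294 + 300 + 284 + 996 + 356 + 198 = 2428
Index = 2407 / 2428 × 100 = 99.1351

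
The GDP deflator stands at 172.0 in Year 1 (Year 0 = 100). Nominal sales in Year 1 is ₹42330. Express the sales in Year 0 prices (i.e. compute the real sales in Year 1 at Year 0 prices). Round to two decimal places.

24610.47

Real = Nominal ÷ (Index/100) = 42330 ÷ (172.0/100)
     = 42330 ÷ 1.720 = 24610.4651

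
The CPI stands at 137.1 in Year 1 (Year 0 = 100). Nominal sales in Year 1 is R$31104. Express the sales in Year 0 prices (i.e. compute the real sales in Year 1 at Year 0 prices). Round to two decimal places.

22687.09

Real = Nominal ÷ (Index/100) = 31104 ÷ (137.1/100)
     = 31104 ÷ 1.371 = 22687.0897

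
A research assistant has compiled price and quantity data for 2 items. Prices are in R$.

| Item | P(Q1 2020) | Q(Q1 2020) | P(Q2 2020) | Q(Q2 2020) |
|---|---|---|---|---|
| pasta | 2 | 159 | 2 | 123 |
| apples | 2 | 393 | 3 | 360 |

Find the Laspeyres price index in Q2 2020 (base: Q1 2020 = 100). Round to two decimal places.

135.60

Laspeyres price index uses base-period quantities as weights.
ΣP(Q2 2020)·Q(Q1 2020) = 2×159 + 3×393 = 318 + 1179 = 1497
ΣP(Q1 2020)·Q(Q1 2020) = 2×159 + 2×393 = 318 + 786 = 1104
Index = 1497 / 1104 × 100 = 135.5978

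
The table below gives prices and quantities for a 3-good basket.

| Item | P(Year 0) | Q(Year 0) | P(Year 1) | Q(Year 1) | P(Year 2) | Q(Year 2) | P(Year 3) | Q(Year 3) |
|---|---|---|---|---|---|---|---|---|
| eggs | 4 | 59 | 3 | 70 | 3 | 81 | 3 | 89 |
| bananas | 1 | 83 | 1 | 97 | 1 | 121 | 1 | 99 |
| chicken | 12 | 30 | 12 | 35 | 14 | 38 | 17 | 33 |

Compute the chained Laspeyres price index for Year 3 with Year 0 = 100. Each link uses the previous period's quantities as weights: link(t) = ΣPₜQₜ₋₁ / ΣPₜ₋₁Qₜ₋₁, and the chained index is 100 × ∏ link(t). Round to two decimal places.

112.84

Link Year 0→Year 1:
ΣP(Year 1)Q(Year 0) = 3×59 + 1×83 + 12×30 = 177 + 83 + 360 = 620
ΣP(Year 0)Q(Year 0) = 4×59 + 1×83 + 12×30 = 236 + 83 + 360 = 679
link = 620/679 = 0.913108
Link Year 1→Year 2:
ΣP(Year 2)Q(Year 1) = 3×70 + 1×97 + 14×35 = 210 + 97 + 490 = 797
ΣP(Year 1)Q(Year 1) = 3×70 + 1×97 + 12×35 = 210 + 97 + 420 = 727
link = 797/727 = 1.096286
Link Year 2→Year 3:
ΣP(Year 3)Q(Year 2) = 3×81 + 1×121 + 17×38 = 243 + 121 + 646 = 1010
ΣP(Year 2)Q(Year 2) = 3×81 + 1×121 + 14×38 = 243 + 121 + 532 = 896
link = 1010/896 = 1.127232
Chained index = 100 × 0.913108 × 1.096286 × 1.127232 = 112.8390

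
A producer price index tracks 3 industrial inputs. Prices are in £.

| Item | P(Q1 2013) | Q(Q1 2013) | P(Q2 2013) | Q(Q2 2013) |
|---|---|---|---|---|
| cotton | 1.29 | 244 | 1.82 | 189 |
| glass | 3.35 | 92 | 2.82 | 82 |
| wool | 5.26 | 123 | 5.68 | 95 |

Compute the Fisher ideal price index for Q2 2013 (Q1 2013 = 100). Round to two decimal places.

Laspeyres component (base-period weights):
ΣP(Q2 2013)Q(Q1 2013) = 1.82×244 + 2.82×92 + 5.68×123 = 444.08 + 259.44 + 698.64 = 1402.16
ΣP(Q1 2013)Q(Q1 2013) = 1.29×244 + 3.35×92 + 5.26×123 = 314.76 + 308.2 + 646.98 = 1269.94
L = 1402.16 / 1269.94 × 100 = 110.4115
Paasche component (current-period weights):
ΣP(Q2 2013)Q(Q2 2013) = 1.82×189 + 2.82×82 + 5.68×95 = 343.98 + 231.24 + 539.6 = 1114.82
ΣP(Q1 2013)Q(Q2 2013) = 1.29×189 + 3.35×82 + 5.26×95 = 243.81 + 274.7 + 499.7 = 1018.21
P = 1114.82 / 1018.21 × 100 = 109.4882
Fisher = √(L × P) = √(110.4115 × 109.4882) = 109.9489

109.95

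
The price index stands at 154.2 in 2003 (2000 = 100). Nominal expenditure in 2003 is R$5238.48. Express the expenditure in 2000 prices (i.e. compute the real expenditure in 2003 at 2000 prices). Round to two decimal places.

Real = Nominal ÷ (Index/100) = 5238.48 ÷ (154.2/100)
     = 5238.48 ÷ 1.542 = 3397.1984

3397.20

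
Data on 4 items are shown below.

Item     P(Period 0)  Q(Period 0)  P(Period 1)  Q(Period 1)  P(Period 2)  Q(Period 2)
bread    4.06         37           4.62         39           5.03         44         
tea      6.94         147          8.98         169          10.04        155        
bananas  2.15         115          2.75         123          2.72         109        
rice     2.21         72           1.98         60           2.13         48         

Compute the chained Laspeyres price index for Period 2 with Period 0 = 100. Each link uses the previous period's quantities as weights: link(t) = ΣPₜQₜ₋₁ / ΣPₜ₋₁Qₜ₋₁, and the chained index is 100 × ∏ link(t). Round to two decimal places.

Link Period 0→Period 1:
ΣP(Period 1)Q(Period 0) = 4.62×37 + 8.98×147 + 2.75×115 + 1.98×72 = 170.94 + 1320.06 + 316.25 + 142.56 = 1949.81
ΣP(Period 0)Q(Period 0) = 4.06×37 + 6.94×147 + 2.15×115 + 2.21×72 = 150.22 + 1020.18 + 247.25 + 159.12 = 1576.77
link = 1949.81/1576.77 = 1.236585
Link Period 1→Period 2:
ΣP(Period 2)Q(Period 1) = 5.03×39 + 10.04×169 + 2.72×123 + 2.13×60 = 196.17 + 1696.76 + 334.56 + 127.8 = 2355.29
ΣP(Period 1)Q(Period 1) = 4.62×39 + 8.98×169 + 2.75×123 + 1.98×60 = 180.18 + 1517.62 + 338.25 + 118.8 = 2154.85
link = 2355.29/2154.85 = 1.093018
Chained index = 100 × 1.236585 × 1.093018 = 135.1610

135.16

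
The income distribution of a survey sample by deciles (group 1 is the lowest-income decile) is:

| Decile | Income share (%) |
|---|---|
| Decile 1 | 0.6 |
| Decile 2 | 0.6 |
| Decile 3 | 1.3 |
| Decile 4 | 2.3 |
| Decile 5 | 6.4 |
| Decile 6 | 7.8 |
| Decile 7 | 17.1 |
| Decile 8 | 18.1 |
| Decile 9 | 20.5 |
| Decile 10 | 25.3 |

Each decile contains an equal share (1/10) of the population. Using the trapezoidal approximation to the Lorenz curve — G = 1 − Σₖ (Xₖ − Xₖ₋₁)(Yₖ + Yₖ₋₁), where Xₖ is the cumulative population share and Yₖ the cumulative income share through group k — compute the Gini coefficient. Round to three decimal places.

Cumulative income shares Yₖ: 0.0060, 0.0120, 0.0250, 0.0480, 0.1120, 0.1900, 0.3610, 0.5420, 0.7470, 1.0000
Σ (Xₖ−Xₖ₋₁)(Yₖ+Yₖ₋₁) = (1/10)(0.0060+0.0000) + (1/10)(0.0120+0.0060) + (1/10)(0.0250+0.0120) + (1/10)(0.0480+0.0250) + (1/10)(0.1120+0.0480) + (1/10)(0.1900+0.1120) + (1/10)(0.3610+0.1900) + (1/10)(0.5420+0.3610) + (1/10)(0.7470+0.5420) + (1/10)(1.0000+0.7470)
  = 0.0006 + 0.0018 + 0.0037 + 0.0073 + 0.0160 + 0.0302 + 0.0551 + 0.0903 + 0.1289 + 0.1747 = 0.5086
G = 1 − 0.5086 = 0.4914

0.491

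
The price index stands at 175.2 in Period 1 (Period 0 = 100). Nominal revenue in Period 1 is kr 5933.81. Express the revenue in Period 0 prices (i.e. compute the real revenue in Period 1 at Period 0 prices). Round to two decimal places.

3386.88

Real = Nominal ÷ (Index/100) = 5933.81 ÷ (175.2/100)
     = 5933.81 ÷ 1.752 = 3386.8779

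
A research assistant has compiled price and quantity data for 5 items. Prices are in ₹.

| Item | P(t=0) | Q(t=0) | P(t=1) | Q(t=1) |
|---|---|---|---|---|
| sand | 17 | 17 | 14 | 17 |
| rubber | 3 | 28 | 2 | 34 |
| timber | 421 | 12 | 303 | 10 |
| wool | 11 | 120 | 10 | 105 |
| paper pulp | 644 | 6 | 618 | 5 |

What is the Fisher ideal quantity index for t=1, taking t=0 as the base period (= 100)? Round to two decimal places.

Laspeyres component (base-period weights):
ΣP(t=0)Q(t=1) = 17×17 + 3×34 + 421×10 + 11×105 + 644×5 = 289 + 102 + 4210 + 1155 + 3220 = 8976
ΣP(t=0)Q(t=0) = 17×17 + 3×28 + 421×12 + 11×120 + 644×6 = 289 + 84 + 5052 + 1320 + 3864 = 10609
L = 8976 / 10609 × 100 = 84.6074
Paasche component (current-period weights):
ΣP(t=1)Q(t=1) = 14×17 + 2×34 + 303×10 + 10×105 + 618×5 = 238 + 68 + 3030 + 1050 + 3090 = 7476
ΣP(t=1)Q(t=0) = 14×17 + 2×28 + 303×12 + 10×120 + 618×6 = 238 + 56 + 3636 + 1200 + 3708 = 8838
P = 7476 / 8838 × 100 = 84.5893
Fisher = √(L × P) = √(84.6074 × 84.5893) = 84.5983

84.60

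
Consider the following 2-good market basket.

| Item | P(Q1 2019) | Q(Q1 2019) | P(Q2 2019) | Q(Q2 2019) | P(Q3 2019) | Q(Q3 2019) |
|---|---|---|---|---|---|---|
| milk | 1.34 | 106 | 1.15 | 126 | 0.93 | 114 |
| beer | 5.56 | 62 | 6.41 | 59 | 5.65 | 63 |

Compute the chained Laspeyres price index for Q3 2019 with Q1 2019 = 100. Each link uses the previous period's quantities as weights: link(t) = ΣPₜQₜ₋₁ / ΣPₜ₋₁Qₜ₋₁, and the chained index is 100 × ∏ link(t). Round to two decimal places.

91.89

Link Q1 2019→Q2 2019:
ΣP(Q2 2019)Q(Q1 2019) = 1.15×106 + 6.41×62 = 121.9 + 397.42 = 519.32
ΣP(Q1 2019)Q(Q1 2019) = 1.34×106 + 5.56×62 = 142.04 + 344.72 = 486.76
link = 519.32/486.76 = 1.066891
Link Q2 2019→Q3 2019:
ΣP(Q3 2019)Q(Q2 2019) = 0.93×126 + 5.65×59 = 117.18 + 333.35 = 450.53
ΣP(Q2 2019)Q(Q2 2019) = 1.15×126 + 6.41×59 = 144.9 + 378.19 = 523.09
link = 450.53/523.09 = 0.861286
Chained index = 100 × 1.066891 × 0.861286 = 91.8898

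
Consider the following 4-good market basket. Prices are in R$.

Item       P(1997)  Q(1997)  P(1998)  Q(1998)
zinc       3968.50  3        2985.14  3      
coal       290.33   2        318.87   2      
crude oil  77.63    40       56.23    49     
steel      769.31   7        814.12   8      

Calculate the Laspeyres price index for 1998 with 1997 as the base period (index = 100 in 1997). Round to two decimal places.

Laspeyres price index uses base-period quantities as weights.
ΣP(1998)·Q(1997) = 2985.14×3 + 318.87×2 + 56.23×40 + 814.12×7 = 8955.42 + 637.74 + 2249.2 + 5698.84 = 17541.2
ΣP(1997)·Q(1997) = 3968.50×3 + 290.33×2 + 77.63×40 + 769.31×7 = 11905.5 + 580.66 + 3105.2 + 5385.17 = 20976.53
Index = 17541.2 / 20976.53 × 100 = 83.6230

83.62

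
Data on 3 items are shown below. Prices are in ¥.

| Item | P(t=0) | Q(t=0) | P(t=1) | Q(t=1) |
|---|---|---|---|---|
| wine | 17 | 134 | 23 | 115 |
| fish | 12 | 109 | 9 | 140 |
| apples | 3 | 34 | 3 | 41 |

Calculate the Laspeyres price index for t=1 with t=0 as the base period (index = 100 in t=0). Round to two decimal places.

112.93

Laspeyres price index uses base-period quantities as weights.
ΣP(t=1)·Q(t=0) = 23×134 + 9×109 + 3×34 = 3082 + 981 + 102 = 4165
ΣP(t=0)·Q(t=0) = 17×134 + 12×109 + 3×34 = 2278 + 1308 + 102 = 3688
Index = 4165 / 3688 × 100 = 112.9338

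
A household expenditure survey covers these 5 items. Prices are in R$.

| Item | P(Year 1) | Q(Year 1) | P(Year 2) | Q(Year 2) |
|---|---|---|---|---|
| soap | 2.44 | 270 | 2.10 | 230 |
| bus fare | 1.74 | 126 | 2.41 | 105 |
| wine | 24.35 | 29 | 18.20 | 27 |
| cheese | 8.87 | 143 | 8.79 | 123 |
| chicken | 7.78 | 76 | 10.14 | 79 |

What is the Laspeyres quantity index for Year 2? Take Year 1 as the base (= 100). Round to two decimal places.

90.22

Laspeyres quantity index uses base-period prices as weights.
ΣP(Year 1)·Q(Year 2) = 2.44×230 + 1.74×105 + 24.35×27 + 8.87×123 + 7.78×79 = 561.2 + 182.7 + 657.45 + 1091.01 + 614.62 = 3106.98
ΣP(Year 1)·Q(Year 1) = 2.44×270 + 1.74×126 + 24.35×29 + 8.87×143 + 7.78×76 = 658.8 + 219.24 + 706.15 + 1268.41 + 591.28 = 3443.88
Index = 3106.98 / 3443.88 × 100 = 90.2174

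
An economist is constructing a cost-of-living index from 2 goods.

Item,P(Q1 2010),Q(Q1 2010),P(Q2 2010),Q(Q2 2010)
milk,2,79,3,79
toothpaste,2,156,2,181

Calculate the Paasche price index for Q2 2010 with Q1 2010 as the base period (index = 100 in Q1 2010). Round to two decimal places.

Paasche price index uses current-period quantities as weights.
ΣP(Q2 2010)·Q(Q2 2010) = 3×79 + 2×181 = 237 + 362 = 599
ΣP(Q1 2010)·Q(Q2 2010) = 2×79 + 2×181 = 158 + 362 = 520
Index = 599 / 520 × 100 = 115.1923

115.19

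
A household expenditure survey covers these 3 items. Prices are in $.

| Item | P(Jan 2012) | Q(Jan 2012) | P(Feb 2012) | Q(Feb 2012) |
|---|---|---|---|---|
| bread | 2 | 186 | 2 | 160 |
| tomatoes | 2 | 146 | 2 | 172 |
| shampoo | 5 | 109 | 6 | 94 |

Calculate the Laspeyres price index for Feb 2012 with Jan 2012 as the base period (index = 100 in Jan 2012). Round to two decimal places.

Laspeyres price index uses base-period quantities as weights.
ΣP(Feb 2012)·Q(Jan 2012) = 2×186 + 2×146 + 6×109 = 372 + 292 + 654 = 1318
ΣP(Jan 2012)·Q(Jan 2012) = 2×186 + 2×146 + 5×109 = 372 + 292 + 545 = 1209
Index = 1318 / 1209 × 100 = 109.0157

109.02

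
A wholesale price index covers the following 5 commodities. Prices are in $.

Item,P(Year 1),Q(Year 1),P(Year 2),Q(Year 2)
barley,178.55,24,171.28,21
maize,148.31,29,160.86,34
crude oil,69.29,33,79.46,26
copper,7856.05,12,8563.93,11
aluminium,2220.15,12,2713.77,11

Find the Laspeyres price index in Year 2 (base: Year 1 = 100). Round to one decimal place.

111.3

Laspeyres price index uses base-period quantities as weights.
ΣP(Year 2)·Q(Year 1) = 171.28×24 + 160.86×29 + 79.46×33 + 8563.93×12 + 2713.77×12 = 4110.72 + 4664.94 + 2622.18 + 102767.16 + 32565.24 = 146730.24
ΣP(Year 1)·Q(Year 1) = 178.55×24 + 148.31×29 + 69.29×33 + 7856.05×12 + 2220.15×12 = 4285.2 + 4300.99 + 2286.57 + 94272.6 + 26641.8 = 131787.16
Index = 146730.24 / 131787.16 × 100 = 111.3388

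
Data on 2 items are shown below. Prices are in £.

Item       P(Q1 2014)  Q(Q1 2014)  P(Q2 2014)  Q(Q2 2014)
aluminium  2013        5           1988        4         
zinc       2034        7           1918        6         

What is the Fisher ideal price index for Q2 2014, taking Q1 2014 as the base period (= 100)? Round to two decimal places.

96.11

Laspeyres component (base-period weights):
ΣP(Q2 2014)Q(Q1 2014) = 1988×5 + 1918×7 = 9940 + 13426 = 23366
ΣP(Q1 2014)Q(Q1 2014) = 2013×5 + 2034×7 = 10065 + 14238 = 24303
L = 23366 / 24303 × 100 = 96.1445
Paasche component (current-period weights):
ΣP(Q2 2014)Q(Q2 2014) = 1988×4 + 1918×6 = 7952 + 11508 = 19460
ΣP(Q1 2014)Q(Q2 2014) = 2013×4 + 2034×6 = 8052 + 12204 = 20256
P = 19460 / 20256 × 100 = 96.0703
Fisher = √(L × P) = √(96.1445 × 96.0703) = 96.1074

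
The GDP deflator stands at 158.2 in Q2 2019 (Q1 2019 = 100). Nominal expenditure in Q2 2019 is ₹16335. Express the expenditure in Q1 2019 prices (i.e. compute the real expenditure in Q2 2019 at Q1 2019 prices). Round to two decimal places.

Real = Nominal ÷ (Index/100) = 16335 ÷ (158.2/100)
     = 16335 ÷ 1.582 = 10325.5373

10325.54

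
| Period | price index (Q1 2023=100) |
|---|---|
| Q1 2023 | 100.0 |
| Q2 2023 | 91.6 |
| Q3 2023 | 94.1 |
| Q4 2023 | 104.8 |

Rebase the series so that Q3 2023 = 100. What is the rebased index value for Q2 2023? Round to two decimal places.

Rebased(Q2 2023) = 91.6 / 94.1 × 100 = 97.3433

97.34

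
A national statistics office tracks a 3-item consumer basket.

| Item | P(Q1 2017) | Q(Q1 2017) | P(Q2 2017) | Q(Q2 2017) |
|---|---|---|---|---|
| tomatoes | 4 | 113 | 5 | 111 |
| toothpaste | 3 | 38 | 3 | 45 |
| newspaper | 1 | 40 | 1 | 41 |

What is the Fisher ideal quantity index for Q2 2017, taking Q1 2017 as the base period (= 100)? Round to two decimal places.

101.99

Laspeyres component (base-period weights):
ΣP(Q1 2017)Q(Q2 2017) = 4×111 + 3×45 + 1×41 = 444 + 135 + 41 = 620
ΣP(Q1 2017)Q(Q1 2017) = 4×113 + 3×38 + 1×40 = 452 + 114 + 40 = 606
L = 620 / 606 × 100 = 102.3102
Paasche component (current-period weights):
ΣP(Q2 2017)Q(Q2 2017) = 5×111 + 3×45 + 1×41 = 555 + 135 + 41 = 731
ΣP(Q2 2017)Q(Q1 2017) = 5×113 + 3×38 + 1×40 = 565 + 114 + 40 = 719
P = 731 / 719 × 100 = 101.6690
Fisher = √(L × P) = √(102.3102 × 101.6690) = 101.9891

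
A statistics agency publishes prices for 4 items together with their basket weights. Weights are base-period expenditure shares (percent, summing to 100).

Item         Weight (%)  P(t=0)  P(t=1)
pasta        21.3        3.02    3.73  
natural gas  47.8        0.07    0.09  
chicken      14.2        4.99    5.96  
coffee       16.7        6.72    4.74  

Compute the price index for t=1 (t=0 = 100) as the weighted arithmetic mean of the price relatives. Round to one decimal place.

pasta: 21.3 × (3.73/3.02) = 21.3 × 1.235099 = 26.3076
natural gas: 47.8 × (0.09/0.07) = 47.8 × 1.285714 = 61.4571
chicken: 14.2 × (5.96/4.99) = 14.2 × 1.194389 = 16.9603
coffee: 16.7 × (4.74/6.72) = 16.7 × 0.705357 = 11.7795
Index = Σ wᵢ·(p₁ᵢ/p₀ᵢ) = 26.3076 + 61.4571 + 16.9603 + 11.7795 = 116.5045

116.5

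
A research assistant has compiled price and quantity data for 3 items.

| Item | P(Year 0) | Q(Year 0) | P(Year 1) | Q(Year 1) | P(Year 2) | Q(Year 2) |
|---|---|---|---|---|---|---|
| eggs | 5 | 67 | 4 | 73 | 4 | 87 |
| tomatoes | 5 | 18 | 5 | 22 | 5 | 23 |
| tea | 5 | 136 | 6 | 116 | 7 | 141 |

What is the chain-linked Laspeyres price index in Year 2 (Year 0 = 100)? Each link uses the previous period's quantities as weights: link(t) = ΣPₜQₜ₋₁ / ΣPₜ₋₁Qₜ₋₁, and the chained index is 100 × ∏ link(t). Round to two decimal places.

Link Year 0→Year 1:
ΣP(Year 1)Q(Year 0) = 4×67 + 5×18 + 6×136 = 268 + 90 + 816 = 1174
ΣP(Year 0)Q(Year 0) = 5×67 + 5×18 + 5×136 = 335 + 90 + 680 = 1105
link = 1174/1105 = 1.062443
Link Year 1→Year 2:
ΣP(Year 2)Q(Year 1) = 4×73 + 5×22 + 7×116 = 292 + 110 + 812 = 1214
ΣP(Year 1)Q(Year 1) = 4×73 + 5×22 + 6×116 = 292 + 110 + 696 = 1098
link = 1214/1098 = 1.105647
Chained index = 100 × 1.062443 × 1.105647 = 117.4687

117.47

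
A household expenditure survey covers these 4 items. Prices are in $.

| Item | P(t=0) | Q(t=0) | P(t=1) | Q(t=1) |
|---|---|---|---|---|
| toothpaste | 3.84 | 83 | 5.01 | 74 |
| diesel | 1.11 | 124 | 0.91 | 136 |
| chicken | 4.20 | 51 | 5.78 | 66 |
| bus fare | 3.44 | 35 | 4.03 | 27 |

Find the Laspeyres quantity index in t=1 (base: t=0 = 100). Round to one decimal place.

Laspeyres quantity index uses base-period prices as weights.
ΣP(t=0)·Q(t=1) = 3.84×74 + 1.11×136 + 4.20×66 + 3.44×27 = 284.16 + 150.96 + 277.2 + 92.88 = 805.2
ΣP(t=0)·Q(t=0) = 3.84×83 + 1.11×124 + 4.20×51 + 3.44×35 = 318.72 + 137.64 + 214.2 + 120.4 = 790.96
Index = 805.2 / 790.96 × 100 = 101.8003

101.8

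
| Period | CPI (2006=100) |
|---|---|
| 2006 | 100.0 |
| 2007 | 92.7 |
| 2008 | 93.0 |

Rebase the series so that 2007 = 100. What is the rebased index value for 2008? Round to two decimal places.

100.32

Rebased(2008) = 93.0 / 92.7 × 100 = 100.3236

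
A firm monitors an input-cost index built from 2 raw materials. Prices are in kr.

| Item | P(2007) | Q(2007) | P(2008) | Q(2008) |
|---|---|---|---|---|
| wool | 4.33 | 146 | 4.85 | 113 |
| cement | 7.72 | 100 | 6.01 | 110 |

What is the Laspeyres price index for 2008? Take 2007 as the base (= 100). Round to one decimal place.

93.2

Laspeyres price index uses base-period quantities as weights.
ΣP(2008)·Q(2007) = 4.85×146 + 6.01×100 = 708.1 + 601 = 1309.1
ΣP(2007)·Q(2007) = 4.33×146 + 7.72×100 = 632.18 + 772 = 1404.18
Index = 1309.1 / 1404.18 × 100 = 93.2288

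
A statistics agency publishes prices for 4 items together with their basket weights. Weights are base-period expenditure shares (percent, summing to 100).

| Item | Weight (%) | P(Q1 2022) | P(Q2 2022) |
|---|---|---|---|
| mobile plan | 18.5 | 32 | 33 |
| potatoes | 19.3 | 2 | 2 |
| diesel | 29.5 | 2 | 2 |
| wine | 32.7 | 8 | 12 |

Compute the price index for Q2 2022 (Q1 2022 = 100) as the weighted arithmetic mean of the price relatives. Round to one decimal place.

116.9

mobile plan: 18.5 × (33/32) = 18.5 × 1.031250 = 19.0781
potatoes: 19.3 × (2/2) = 19.3 × 1.000000 = 19.3000
diesel: 29.5 × (2/2) = 29.5 × 1.000000 = 29.5000
wine: 32.7 × (12/8) = 32.7 × 1.500000 = 49.0500
Index = Σ wᵢ·(p₁ᵢ/p₀ᵢ) = 19.0781 + 19.3000 + 29.5000 + 49.0500 = 116.9281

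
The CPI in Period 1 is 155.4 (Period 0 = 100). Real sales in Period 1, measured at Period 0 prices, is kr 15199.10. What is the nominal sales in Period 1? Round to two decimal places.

Nominal = Real × (Index/100) = 15199.10 × (155.4/100)
        = 15199.10 × 1.554 = 23619.4014

23619.40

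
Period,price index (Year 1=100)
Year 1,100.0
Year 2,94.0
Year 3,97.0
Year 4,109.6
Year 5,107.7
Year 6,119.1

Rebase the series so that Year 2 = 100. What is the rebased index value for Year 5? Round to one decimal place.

Rebased(Year 5) = 107.7 / 94.0 × 100 = 114.5745

114.6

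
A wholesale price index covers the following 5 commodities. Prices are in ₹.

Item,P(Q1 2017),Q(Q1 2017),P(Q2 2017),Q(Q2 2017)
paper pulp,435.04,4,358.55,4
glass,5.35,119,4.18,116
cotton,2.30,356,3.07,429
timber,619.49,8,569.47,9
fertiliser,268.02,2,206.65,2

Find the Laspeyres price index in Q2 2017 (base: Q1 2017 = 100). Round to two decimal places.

92.01

Laspeyres price index uses base-period quantities as weights.
ΣP(Q2 2017)·Q(Q1 2017) = 358.55×4 + 4.18×119 + 3.07×356 + 569.47×8 + 206.65×2 = 1434.2 + 497.42 + 1092.92 + 4555.76 + 413.3 = 7993.6
ΣP(Q1 2017)·Q(Q1 2017) = 435.04×4 + 5.35×119 + 2.30×356 + 619.49×8 + 268.02×2 = 1740.16 + 636.65 + 818.8 + 4955.92 + 536.04 = 8687.57
Index = 7993.6 / 8687.57 × 100 = 92.0119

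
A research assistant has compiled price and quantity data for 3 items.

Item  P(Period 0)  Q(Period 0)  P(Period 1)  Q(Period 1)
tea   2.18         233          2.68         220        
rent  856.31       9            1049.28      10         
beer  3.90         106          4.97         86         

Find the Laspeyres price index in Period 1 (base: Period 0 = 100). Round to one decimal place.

Laspeyres price index uses base-period quantities as weights.
ΣP(Period 1)·Q(Period 0) = 2.68×233 + 1049.28×9 + 4.97×106 = 624.44 + 9443.52 + 526.82 = 10594.78
ΣP(Period 0)·Q(Period 0) = 2.18×233 + 856.31×9 + 3.90×106 = 507.94 + 7706.79 + 413.4 = 8628.13
Index = 10594.78 / 8628.13 × 100 = 122.7935

122.8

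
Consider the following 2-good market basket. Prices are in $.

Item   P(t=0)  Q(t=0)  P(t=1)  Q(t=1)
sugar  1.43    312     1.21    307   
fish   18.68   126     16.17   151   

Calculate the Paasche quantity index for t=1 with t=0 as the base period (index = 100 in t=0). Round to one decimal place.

Paasche quantity index uses current-period prices as weights.
ΣP(t=1)·Q(t=1) = 1.21×307 + 16.17×151 = 371.47 + 2441.67 = 2813.14
ΣP(t=1)·Q(t=0) = 1.21×312 + 16.17×126 = 377.52 + 2037.42 = 2414.94
Index = 2813.14 / 2414.94 × 100 = 116.4890

116.5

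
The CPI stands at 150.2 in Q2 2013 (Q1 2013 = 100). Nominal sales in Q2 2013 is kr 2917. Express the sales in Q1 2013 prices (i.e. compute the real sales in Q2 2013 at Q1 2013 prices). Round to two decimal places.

Real = Nominal ÷ (Index/100) = 2917 ÷ (150.2/100)
     = 2917 ÷ 1.502 = 1942.0772

1942.08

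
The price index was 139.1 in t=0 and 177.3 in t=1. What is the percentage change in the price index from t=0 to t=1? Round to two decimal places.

27.46%

Change = (177.3 − 139.1) / 139.1 × 100
       = 38.2 / 139.1 × 100 = 27.4623%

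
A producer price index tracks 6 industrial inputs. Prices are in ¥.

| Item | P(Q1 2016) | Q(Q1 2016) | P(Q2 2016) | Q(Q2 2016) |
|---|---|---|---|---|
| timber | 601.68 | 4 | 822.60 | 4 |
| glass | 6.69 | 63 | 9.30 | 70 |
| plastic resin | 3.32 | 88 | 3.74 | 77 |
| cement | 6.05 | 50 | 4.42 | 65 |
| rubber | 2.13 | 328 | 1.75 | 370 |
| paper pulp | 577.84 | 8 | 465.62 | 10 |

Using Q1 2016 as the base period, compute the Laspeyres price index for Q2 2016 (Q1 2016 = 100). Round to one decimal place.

99.8

Laspeyres price index uses base-period quantities as weights.
ΣP(Q2 2016)·Q(Q1 2016) = 822.60×4 + 9.30×63 + 3.74×88 + 4.42×50 + 1.75×328 + 465.62×8 = 3290.4 + 585.9 + 329.12 + 221 + 574 + 3724.96 = 8725.38
ΣP(Q1 2016)·Q(Q1 2016) = 601.68×4 + 6.69×63 + 3.32×88 + 6.05×50 + 2.13×328 + 577.84×8 = 2406.72 + 421.47 + 292.16 + 302.5 + 698.64 + 4622.72 = 8744.21
Index = 8725.38 / 8744.21 × 100 = 99.7847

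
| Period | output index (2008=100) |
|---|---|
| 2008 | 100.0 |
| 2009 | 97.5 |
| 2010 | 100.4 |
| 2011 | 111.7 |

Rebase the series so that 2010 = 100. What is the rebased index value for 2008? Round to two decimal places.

Rebased(2008) = 100.0 / 100.4 × 100 = 99.6016

99.60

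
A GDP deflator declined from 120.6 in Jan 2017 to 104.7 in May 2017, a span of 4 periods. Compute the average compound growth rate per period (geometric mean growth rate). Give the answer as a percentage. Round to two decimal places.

Growth factor = (104.7/120.6)^(1/4) = (0.868159)^(1/4) = 0.965272
Growth rate = 0.965272 − 1 = -0.034728 = -3.4728%

-3.47%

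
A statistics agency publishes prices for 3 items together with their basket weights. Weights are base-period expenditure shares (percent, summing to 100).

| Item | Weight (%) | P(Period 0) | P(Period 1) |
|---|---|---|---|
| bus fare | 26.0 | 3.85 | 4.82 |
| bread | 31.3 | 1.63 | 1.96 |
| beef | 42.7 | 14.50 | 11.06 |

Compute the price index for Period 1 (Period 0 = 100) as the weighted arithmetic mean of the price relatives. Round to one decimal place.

102.8

bus fare: 26.0 × (4.82/3.85) = 26.0 × 1.251948 = 32.5506
bread: 31.3 × (1.96/1.63) = 31.3 × 1.202454 = 37.6368
beef: 42.7 × (11.06/14.50) = 42.7 × 0.762759 = 32.5698
Index = Σ wᵢ·(p₁ᵢ/p₀ᵢ) = 32.5506 + 37.6368 + 32.5698 = 102.7573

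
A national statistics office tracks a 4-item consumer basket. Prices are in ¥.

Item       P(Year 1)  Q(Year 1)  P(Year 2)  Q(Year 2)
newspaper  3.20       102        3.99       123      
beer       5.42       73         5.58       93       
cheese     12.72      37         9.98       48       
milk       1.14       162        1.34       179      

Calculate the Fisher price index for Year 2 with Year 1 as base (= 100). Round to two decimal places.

101.32

Laspeyres component (base-period weights):
ΣP(Year 2)Q(Year 1) = 3.99×102 + 5.58×73 + 9.98×37 + 1.34×162 = 406.98 + 407.34 + 369.26 + 217.08 = 1400.66
ΣP(Year 1)Q(Year 1) = 3.20×102 + 5.42×73 + 12.72×37 + 1.14×162 = 326.4 + 395.66 + 470.64 + 184.68 = 1377.38
L = 1400.66 / 1377.38 × 100 = 101.6902
Paasche component (current-period weights):
ΣP(Year 2)Q(Year 2) = 3.99×123 + 5.58×93 + 9.98×48 + 1.34×179 = 490.77 + 518.94 + 479.04 + 239.86 = 1728.61
ΣP(Year 1)Q(Year 2) = 3.20×123 + 5.42×93 + 12.72×48 + 1.14×179 = 393.6 + 504.06 + 610.56 + 204.06 = 1712.28
P = 1728.61 / 1712.28 × 100 = 100.9537
Fisher = √(L × P) = √(101.6902 × 100.9537) = 101.3213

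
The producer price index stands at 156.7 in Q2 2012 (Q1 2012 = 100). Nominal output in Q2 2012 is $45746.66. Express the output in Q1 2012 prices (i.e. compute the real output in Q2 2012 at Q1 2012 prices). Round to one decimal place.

Real = Nominal ÷ (Index/100) = 45746.66 ÷ (156.7/100)
     = 45746.66 ÷ 1.567 = 29193.7843

29193.8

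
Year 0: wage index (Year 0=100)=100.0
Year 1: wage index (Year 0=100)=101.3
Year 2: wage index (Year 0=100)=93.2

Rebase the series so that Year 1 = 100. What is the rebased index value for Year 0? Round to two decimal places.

Rebased(Year 0) = 100.0 / 101.3 × 100 = 98.7167

98.72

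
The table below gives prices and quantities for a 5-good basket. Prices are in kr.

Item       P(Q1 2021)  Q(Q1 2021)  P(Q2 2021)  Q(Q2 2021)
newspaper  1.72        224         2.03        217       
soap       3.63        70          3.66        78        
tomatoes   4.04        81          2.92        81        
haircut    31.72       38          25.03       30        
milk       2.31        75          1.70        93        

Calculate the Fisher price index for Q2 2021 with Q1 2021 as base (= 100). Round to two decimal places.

Laspeyres component (base-period weights):
ΣP(Q2 2021)Q(Q1 2021) = 2.03×224 + 3.66×70 + 2.92×81 + 25.03×38 + 1.70×75 = 454.72 + 256.2 + 236.52 + 951.14 + 127.5 = 2026.08
ΣP(Q1 2021)Q(Q1 2021) = 1.72×224 + 3.63×70 + 4.04×81 + 31.72×38 + 2.31×75 = 385.28 + 254.1 + 327.24 + 1205.36 + 173.25 = 2345.23
L = 2026.08 / 2345.23 × 100 = 86.3915
Paasche component (current-period weights):
ΣP(Q2 2021)Q(Q2 2021) = 2.03×217 + 3.66×78 + 2.92×81 + 25.03×30 + 1.70×93 = 440.51 + 285.48 + 236.52 + 750.9 + 158.1 = 1871.51
ΣP(Q1 2021)Q(Q2 2021) = 1.72×217 + 3.63×78 + 4.04×81 + 31.72×30 + 2.31×93 = 373.24 + 283.14 + 327.24 + 951.6 + 214.83 = 2150.05
P = 1871.51 / 2150.05 × 100 = 87.0450
Fisher = √(L × P) = √(86.3915 × 87.0450) = 86.7176

86.72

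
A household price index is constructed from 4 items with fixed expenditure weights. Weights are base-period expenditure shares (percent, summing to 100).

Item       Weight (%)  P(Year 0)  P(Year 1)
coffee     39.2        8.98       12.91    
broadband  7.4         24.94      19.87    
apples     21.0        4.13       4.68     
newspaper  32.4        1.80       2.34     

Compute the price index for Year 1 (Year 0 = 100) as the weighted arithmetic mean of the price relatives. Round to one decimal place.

128.2

coffee: 39.2 × (12.91/8.98) = 39.2 × 1.437639 = 56.3555
broadband: 7.4 × (19.87/24.94) = 7.4 × 0.796712 = 5.8957
apples: 21.0 × (4.68/4.13) = 21.0 × 1.133172 = 23.7966
newspaper: 32.4 × (2.34/1.80) = 32.4 × 1.300000 = 42.1200
Index = Σ wᵢ·(p₁ᵢ/p₀ᵢ) = 56.3555 + 5.8957 + 23.7966 + 42.1200 = 128.1677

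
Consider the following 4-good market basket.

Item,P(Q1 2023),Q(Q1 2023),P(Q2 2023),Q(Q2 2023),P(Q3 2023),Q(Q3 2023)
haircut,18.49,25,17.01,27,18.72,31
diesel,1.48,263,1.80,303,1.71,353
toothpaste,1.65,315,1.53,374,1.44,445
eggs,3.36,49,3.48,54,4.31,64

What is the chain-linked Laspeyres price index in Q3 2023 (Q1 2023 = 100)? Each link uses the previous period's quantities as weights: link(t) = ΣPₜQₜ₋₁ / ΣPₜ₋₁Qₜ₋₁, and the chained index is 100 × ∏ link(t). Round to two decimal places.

102.71

Link Q1 2023→Q2 2023:
ΣP(Q2 2023)Q(Q1 2023) = 17.01×25 + 1.80×263 + 1.53×315 + 3.48×49 = 425.25 + 473.4 + 481.95 + 170.52 = 1551.12
ΣP(Q1 2023)Q(Q1 2023) = 18.49×25 + 1.48×263 + 1.65×315 + 3.36×49 = 462.25 + 389.24 + 519.75 + 164.64 = 1535.88
link = 1551.12/1535.88 = 1.009923
Link Q2 2023→Q3 2023:
ΣP(Q3 2023)Q(Q2 2023) = 18.72×27 + 1.71×303 + 1.44×374 + 4.31×54 = 505.44 + 518.13 + 538.56 + 232.74 = 1794.87
ΣP(Q2 2023)Q(Q2 2023) = 17.01×27 + 1.80×303 + 1.53×374 + 3.48×54 = 459.27 + 545.4 + 572.22 + 187.92 = 1764.81
link = 1794.87/1764.81 = 1.017033
Chained index = 100 × 1.009923 × 1.017033 = 102.7125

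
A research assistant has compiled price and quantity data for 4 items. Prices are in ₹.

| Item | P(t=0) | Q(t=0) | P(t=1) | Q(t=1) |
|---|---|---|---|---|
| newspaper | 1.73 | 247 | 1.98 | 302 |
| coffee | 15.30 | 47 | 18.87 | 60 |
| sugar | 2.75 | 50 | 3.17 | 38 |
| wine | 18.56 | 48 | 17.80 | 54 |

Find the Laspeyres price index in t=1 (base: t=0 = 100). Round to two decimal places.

109.84

Laspeyres price index uses base-period quantities as weights.
ΣP(t=1)·Q(t=0) = 1.98×247 + 18.87×47 + 3.17×50 + 17.80×48 = 489.06 + 886.89 + 158.5 + 854.4 = 2388.85
ΣP(t=0)·Q(t=0) = 1.73×247 + 15.30×47 + 2.75×50 + 18.56×48 = 427.31 + 719.1 + 137.5 + 890.88 = 2174.79
Index = 2388.85 / 2174.79 × 100 = 109.8428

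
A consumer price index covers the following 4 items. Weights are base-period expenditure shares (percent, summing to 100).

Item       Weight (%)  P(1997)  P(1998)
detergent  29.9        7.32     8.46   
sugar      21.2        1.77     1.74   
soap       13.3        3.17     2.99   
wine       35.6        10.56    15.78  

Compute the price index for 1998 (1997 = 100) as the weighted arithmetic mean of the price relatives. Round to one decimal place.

detergent: 29.9 × (8.46/7.32) = 29.9 × 1.155738 = 34.5566
sugar: 21.2 × (1.74/1.77) = 21.2 × 0.983051 = 20.8407
soap: 13.3 × (2.99/3.17) = 13.3 × 0.943218 = 12.5448
wine: 35.6 × (15.78/10.56) = 35.6 × 1.494318 = 53.1977
Index = Σ wᵢ·(p₁ᵢ/p₀ᵢ) = 34.5566 + 20.8407 + 12.5448 + 53.1977 = 121.1398

121.1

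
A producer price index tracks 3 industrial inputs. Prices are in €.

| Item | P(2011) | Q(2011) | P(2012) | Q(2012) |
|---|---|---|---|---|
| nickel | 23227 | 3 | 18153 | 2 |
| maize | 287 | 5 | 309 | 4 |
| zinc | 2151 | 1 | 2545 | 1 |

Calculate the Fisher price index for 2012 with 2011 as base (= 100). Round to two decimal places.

80.24

Laspeyres component (base-period weights):
ΣP(2012)Q(2011) = 18153×3 + 309×5 + 2545×1 = 54459 + 1545 + 2545 = 58549
ΣP(2011)Q(2011) = 23227×3 + 287×5 + 2151×1 = 69681 + 1435 + 2151 = 73267
L = 58549 / 73267 × 100 = 79.9118
Paasche component (current-period weights):
ΣP(2012)Q(2012) = 18153×2 + 309×4 + 2545×1 = 36306 + 1236 + 2545 = 40087
ΣP(2011)Q(2012) = 23227×2 + 287×4 + 2151×1 = 46454 + 1148 + 2151 = 49753
P = 40087 / 49753 × 100 = 80.5720
Fisher = √(L × P) = √(79.9118 × 80.5720) = 80.2412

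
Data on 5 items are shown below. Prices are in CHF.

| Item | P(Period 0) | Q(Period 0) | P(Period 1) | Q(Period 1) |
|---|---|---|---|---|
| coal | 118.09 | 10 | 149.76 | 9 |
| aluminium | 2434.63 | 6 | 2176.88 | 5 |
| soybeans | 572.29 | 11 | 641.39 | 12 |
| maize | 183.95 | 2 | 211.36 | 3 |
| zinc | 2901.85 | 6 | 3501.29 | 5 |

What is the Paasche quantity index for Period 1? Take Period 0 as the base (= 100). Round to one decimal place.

88.4

Paasche quantity index uses current-period prices as weights.
ΣP(Period 1)·Q(Period 1) = 149.76×9 + 2176.88×5 + 641.39×12 + 211.36×3 + 3501.29×5 = 1347.84 + 10884.4 + 7696.68 + 634.08 + 17506.45 = 38069.45
ΣP(Period 1)·Q(Period 0) = 149.76×10 + 2176.88×6 + 641.39×11 + 211.36×2 + 3501.29×6 = 1497.6 + 13061.28 + 7055.29 + 422.72 + 21007.74 = 43044.63
Index = 38069.45 / 43044.63 × 100 = 88.4418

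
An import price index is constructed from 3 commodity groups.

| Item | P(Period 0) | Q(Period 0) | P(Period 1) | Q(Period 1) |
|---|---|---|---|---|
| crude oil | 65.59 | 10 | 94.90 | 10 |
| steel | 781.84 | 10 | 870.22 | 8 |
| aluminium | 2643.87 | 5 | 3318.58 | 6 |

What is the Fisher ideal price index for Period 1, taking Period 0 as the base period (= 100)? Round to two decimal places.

Laspeyres component (base-period weights):
ΣP(Period 1)Q(Period 0) = 94.90×10 + 870.22×10 + 3318.58×5 = 949 + 8702.2 + 16592.9 = 26244.1
ΣP(Period 0)Q(Period 0) = 65.59×10 + 781.84×10 + 2643.87×5 = 655.9 + 7818.4 + 13219.35 = 21693.65
L = 26244.1 / 21693.65 × 100 = 120.9760
Paasche component (current-period weights):
ΣP(Period 1)Q(Period 1) = 94.90×10 + 870.22×8 + 3318.58×6 = 949 + 6961.76 + 19911.48 = 27822.24
ΣP(Period 0)Q(Period 1) = 65.59×10 + 781.84×8 + 2643.87×6 = 655.9 + 6254.72 + 15863.22 = 22773.84
P = 27822.24 / 22773.84 × 100 = 122.1675
Fisher = √(L × P) = √(120.9760 × 122.1675) = 121.5703

121.57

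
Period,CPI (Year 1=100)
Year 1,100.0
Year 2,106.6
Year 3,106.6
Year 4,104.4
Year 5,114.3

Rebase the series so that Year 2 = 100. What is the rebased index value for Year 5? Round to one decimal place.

Rebased(Year 5) = 114.3 / 106.6 × 100 = 107.2233

107.2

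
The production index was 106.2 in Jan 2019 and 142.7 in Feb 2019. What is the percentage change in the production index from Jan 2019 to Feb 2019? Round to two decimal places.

Change = (142.7 − 106.2) / 106.2 × 100
       = 36.5 / 106.2 × 100 = 34.3691%

34.37%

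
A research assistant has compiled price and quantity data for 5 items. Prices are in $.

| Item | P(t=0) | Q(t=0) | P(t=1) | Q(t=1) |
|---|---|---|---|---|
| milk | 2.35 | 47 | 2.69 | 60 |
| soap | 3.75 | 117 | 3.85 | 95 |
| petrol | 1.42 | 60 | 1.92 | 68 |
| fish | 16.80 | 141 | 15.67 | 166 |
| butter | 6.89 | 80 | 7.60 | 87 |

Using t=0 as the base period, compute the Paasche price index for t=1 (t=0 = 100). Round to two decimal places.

98.45

Paasche price index uses current-period quantities as weights.
ΣP(t=1)·Q(t=1) = 2.69×60 + 3.85×95 + 1.92×68 + 15.67×166 + 7.60×87 = 161.4 + 365.75 + 130.56 + 2601.22 + 661.2 = 3920.13
ΣP(t=0)·Q(t=1) = 2.35×60 + 3.75×95 + 1.42×68 + 16.80×166 + 6.89×87 = 141 + 356.25 + 96.56 + 2788.8 + 599.43 = 3982.04
Index = 3920.13 / 3982.04 × 100 = 98.4453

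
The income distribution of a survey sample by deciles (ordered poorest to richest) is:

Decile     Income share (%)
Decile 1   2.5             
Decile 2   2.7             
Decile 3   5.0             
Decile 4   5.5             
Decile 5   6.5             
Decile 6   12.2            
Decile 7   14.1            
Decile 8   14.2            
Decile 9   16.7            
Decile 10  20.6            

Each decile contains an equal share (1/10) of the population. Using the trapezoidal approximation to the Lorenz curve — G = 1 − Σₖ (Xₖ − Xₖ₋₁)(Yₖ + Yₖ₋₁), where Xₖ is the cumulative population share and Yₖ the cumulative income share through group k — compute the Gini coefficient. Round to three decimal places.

Cumulative income shares Yₖ: 0.0250, 0.0520, 0.1020, 0.1570, 0.2220, 0.3440, 0.4850, 0.6270, 0.7940, 1.0000
Σ (Xₖ−Xₖ₋₁)(Yₖ+Yₖ₋₁) = (1/10)(0.0250+0.0000) + (1/10)(0.0520+0.0250) + (1/10)(0.1020+0.0520) + (1/10)(0.1570+0.1020) + (1/10)(0.2220+0.1570) + (1/10)(0.3440+0.2220) + (1/10)(0.4850+0.3440) + (1/10)(0.6270+0.4850) + (1/10)(0.7940+0.6270) + (1/10)(1.0000+0.7940)
  = 0.0025 + 0.0077 + 0.0154 + 0.0259 + 0.0379 + 0.0566 + 0.0829 + 0.1112 + 0.1421 + 0.1794 = 0.6616
G = 1 − 0.6616 = 0.3384

0.338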